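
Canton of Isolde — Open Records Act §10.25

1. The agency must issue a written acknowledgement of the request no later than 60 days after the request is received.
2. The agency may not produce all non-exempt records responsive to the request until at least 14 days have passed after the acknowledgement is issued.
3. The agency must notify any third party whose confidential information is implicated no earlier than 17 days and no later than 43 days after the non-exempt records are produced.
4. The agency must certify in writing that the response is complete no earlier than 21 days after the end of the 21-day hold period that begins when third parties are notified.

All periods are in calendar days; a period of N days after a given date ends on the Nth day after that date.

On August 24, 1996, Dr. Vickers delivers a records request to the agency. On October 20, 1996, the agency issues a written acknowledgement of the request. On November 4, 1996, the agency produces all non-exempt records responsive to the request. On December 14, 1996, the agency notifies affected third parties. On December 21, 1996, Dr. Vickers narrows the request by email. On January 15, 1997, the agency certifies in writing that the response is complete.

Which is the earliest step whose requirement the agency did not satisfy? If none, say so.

Step 4

(1) due by August 24, 1996 + 60 days = October 23, 1996; October 20, 1996 is within that limit.
(2) permitted from October 20, 1996 + 14 days = November 3, 1996 onward; done November 4, 1996, after the minimum wait.
(3) the permitted window runs from November 4, 1996 + 17 = November 21, 1996 to November 4, 1996 + 43 = December 17, 1996; done December 14, 1996, which is between those dates.
(4) permitted from January 4, 1997 + 21 days = January 25, 1997 onward; January 15, 1997 is 10 days before the earliest permitted date.
No need to go further; step 4 was not satisfied.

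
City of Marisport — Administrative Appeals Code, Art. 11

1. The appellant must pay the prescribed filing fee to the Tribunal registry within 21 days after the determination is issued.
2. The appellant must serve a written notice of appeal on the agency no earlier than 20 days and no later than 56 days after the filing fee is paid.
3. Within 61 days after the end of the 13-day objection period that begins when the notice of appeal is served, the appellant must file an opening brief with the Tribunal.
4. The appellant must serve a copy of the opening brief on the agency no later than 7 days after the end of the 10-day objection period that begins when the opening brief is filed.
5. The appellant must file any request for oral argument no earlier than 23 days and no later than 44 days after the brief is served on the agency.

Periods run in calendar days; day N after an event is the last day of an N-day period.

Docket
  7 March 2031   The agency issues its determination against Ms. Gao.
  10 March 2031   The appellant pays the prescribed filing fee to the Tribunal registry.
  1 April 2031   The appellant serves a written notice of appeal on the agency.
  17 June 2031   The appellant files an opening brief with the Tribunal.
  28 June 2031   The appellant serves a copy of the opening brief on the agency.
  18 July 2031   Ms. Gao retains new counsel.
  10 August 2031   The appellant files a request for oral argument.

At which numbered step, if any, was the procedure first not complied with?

Step 1: 21 days after 7 March 2031 (when the determination is issued) is 28 March 2031; completed 10 March 2031, before the deadline.
Step 2: the window is 20–56 days after 10 March 2031 (when the filing fee is paid), so 30 March 2031 through 5 May 2031; done 1 April 2031, which is between those dates.
Step 3: 61 days after 14 April 2031 (end of the 13-day objection period, which began when the notice of appeal is served on 1 April 2031) is 14 June 2031; done 17 June 2031 — 3 days late.
Later steps need not be reached.

Step 3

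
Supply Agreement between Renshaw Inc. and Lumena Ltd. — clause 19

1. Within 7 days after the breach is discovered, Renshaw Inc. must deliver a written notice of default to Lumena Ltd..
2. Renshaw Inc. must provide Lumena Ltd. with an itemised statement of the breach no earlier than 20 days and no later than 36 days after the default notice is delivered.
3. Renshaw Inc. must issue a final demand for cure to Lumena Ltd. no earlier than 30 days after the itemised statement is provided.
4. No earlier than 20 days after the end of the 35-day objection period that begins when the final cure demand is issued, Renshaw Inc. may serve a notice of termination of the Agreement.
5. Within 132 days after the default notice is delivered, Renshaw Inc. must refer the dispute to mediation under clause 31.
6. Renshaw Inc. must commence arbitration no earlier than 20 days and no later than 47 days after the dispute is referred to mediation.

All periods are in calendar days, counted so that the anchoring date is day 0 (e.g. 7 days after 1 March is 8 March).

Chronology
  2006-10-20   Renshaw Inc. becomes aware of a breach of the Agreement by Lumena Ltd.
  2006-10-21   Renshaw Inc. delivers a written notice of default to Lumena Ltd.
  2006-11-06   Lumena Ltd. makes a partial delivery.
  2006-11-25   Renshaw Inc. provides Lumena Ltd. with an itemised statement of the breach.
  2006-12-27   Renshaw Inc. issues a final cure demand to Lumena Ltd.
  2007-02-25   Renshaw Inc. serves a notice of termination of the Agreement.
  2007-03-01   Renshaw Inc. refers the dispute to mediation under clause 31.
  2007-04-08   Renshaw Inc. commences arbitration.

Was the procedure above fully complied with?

Step 1 — counting 7 days from 2006-10-20 (when the breach is discovered) gives a deadline of 2006-10-27; 2006-10-21 is within that limit.
Step 2 — 20 and 36 days from 2006-10-21 (when the default notice is delivered) are 2006-11-10 and 2006-11-26 respectively; done 2006-11-25 — within the window.
Step 3 — must wait 30 days from 2006-11-25 (when the itemised statement is provided), so not before 2006-12-25; 2006-12-27 is on or after that date.
Step 4 — must wait 20 days from 2007-01-31 (end of the 35-day objection period, which began when the final cure demand is issued on 2006-12-27), so not before 2007-02-20; done 2007-02-25, after the minimum wait.
Step 5 — counting 132 days from 2006-10-21 (when the default notice is delivered) gives a deadline of 2007-03-02; done 2007-03-01 — timely.
Step 6 — 20 and 47 days from 2007-03-01 (when the dispute is referred to mediation) are 2007-03-21 and 2007-04-17 respectively; done 2007-04-08 — within the window.

Yes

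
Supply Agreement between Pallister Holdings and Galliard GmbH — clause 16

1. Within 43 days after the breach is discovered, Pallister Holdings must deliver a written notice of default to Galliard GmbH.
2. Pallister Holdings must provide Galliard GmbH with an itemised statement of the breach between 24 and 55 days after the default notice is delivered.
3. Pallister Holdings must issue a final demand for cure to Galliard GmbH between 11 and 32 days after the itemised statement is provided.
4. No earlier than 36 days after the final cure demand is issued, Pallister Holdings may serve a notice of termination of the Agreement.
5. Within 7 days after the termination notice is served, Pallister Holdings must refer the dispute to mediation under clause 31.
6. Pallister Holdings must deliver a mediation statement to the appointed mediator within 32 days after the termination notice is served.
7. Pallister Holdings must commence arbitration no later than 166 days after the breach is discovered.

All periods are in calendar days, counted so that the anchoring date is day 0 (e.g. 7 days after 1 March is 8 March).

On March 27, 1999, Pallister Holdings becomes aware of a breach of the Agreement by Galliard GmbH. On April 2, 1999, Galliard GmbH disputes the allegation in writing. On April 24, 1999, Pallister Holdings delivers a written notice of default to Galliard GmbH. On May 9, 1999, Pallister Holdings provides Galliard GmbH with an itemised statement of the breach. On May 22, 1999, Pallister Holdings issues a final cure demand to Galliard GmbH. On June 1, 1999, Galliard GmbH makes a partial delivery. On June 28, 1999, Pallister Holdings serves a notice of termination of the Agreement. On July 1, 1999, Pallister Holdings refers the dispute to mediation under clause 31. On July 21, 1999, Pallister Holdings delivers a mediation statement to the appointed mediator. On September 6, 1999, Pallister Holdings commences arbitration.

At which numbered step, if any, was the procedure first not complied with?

Step 2

(1) due by March 27, 1999 + 43 days = May 9, 1999; completed April 24, 1999, before the deadline.
(2) the permitted window runs from April 24, 1999 + 24 = May 18, 1999 to April 24, 1999 + 55 = June 18, 1999; May 9, 1999 is 9 days too early.
Later steps need not be reached.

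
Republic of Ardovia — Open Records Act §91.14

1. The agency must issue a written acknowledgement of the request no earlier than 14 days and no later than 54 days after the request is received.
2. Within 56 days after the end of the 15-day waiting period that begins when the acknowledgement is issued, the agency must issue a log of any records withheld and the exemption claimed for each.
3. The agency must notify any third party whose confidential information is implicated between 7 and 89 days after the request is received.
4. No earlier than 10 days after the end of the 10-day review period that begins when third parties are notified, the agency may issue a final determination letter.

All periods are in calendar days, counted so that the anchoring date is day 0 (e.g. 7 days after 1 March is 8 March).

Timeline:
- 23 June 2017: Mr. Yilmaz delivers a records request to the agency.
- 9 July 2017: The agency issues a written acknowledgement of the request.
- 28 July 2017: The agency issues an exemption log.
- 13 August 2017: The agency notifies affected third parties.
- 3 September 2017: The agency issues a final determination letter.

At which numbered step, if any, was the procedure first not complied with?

Step 1 — 14 and 54 days from 23 June 2017 (when the request is received) are 7 July 2017 and 16 August 2017 respectively; 9 July 2017 falls inside that range.
Step 2 — counting 56 days from 24 July 2017 (end of the 15-day waiting period, which began when the acknowledgement is issued on 9 July 2017) gives a deadline of 18 September 2017; completed 28 July 2017, before the deadline.
Step 3 — 7 and 89 days from 23 June 2017 (when the request is received) are 30 June 2017 and 20 September 2017 respectively; done 13 August 2017 — within the window.
Step 4 — must wait 10 days from 23 August 2017 (end of the 10-day review period, which began when third parties are notified on 13 August 2017), so not before 2 September 2017; 3 September 2017 is on or after that date.

None — every step was satisfied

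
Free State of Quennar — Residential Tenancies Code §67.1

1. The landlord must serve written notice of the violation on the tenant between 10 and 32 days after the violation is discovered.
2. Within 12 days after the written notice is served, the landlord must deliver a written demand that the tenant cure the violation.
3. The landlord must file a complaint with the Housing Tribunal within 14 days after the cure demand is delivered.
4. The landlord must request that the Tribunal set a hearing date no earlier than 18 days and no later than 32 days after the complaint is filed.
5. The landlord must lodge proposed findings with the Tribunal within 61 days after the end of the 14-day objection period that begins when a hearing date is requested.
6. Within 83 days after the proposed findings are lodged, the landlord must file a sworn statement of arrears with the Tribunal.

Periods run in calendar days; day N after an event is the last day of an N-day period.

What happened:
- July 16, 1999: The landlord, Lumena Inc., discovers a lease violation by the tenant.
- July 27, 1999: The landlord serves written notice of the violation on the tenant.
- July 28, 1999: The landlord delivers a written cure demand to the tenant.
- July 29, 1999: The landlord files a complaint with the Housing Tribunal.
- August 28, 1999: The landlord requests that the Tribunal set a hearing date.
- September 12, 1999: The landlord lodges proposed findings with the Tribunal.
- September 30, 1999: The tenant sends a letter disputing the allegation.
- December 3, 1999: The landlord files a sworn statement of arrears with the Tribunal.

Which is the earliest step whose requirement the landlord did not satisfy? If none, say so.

None — every step was satisfied

(1) the permitted window runs from July 16, 1999 + 10 = July 26, 1999 to July 16, 1999 + 32 = August 17, 1999; done July 27, 1999, which is between those dates.
(2) due by July 27, 1999 + 12 days = August 8, 1999; done July 28, 1999 — timely.
(3) due by July 28, 1999 + 14 days = August 11, 1999; July 29, 1999 is within that limit.
(4) the permitted window runs from July 29, 1999 + 18 = August 16, 1999 to July 29, 1999 + 32 = August 30, 1999; August 28, 1999 falls inside that range.
(5) due by September 11, 1999 + 61 days = November 11, 1999; done September 12, 1999 — timely.
(6) due by September 12, 1999 + 83 days = December 4, 1999; completed December 3, 1999, before the deadline.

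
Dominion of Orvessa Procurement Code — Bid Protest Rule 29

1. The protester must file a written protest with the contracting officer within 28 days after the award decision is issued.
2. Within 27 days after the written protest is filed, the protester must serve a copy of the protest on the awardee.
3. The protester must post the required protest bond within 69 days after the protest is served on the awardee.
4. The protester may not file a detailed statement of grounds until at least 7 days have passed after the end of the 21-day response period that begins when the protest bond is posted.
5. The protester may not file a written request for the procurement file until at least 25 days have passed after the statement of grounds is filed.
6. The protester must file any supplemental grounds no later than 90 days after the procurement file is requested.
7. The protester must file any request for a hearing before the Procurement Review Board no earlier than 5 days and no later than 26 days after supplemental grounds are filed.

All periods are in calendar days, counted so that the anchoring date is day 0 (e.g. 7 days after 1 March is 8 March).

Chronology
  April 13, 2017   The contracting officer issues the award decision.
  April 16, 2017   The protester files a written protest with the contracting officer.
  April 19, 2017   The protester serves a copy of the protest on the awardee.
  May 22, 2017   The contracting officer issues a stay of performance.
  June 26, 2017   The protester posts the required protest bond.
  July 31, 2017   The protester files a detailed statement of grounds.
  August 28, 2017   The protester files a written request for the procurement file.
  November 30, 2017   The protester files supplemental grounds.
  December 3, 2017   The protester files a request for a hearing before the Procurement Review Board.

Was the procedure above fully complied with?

No

(1) due by April 13, 2017 + 28 days = May 11, 2017; done April 16, 2017 — timely.
(2) due by April 16, 2017 + 27 days = May 13, 2017; completed April 19, 2017, before the deadline.
(3) due by April 19, 2017 + 69 days = June 27, 2017; June 26, 2017 is within that limit.
(4) permitted from July 17, 2017 + 7 days = July 24, 2017 onward; done July 31, 2017 — permitted.
(5) permitted from July 31, 2017 + 25 days = August 25, 2017 onward; done August 28, 2017 — permitted.
(6) due by August 28, 2017 + 90 days = November 26, 2017; not done until November 30, 2017, 4 days after the deadline.
Later steps need not be reached.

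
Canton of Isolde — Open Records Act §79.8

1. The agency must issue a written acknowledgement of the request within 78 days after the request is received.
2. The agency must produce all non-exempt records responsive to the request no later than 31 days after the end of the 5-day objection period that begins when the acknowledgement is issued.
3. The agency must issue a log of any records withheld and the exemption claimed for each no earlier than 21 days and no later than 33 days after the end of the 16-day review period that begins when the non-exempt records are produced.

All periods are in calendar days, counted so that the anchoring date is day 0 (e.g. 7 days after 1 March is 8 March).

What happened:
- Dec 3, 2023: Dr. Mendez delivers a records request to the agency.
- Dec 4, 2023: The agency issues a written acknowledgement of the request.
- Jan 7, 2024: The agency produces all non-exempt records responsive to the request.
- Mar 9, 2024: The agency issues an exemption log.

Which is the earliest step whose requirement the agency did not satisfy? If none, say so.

Step 3

Step 1 — counting 78 days from Dec 3, 2023 (when the request is received) gives a deadline of Feb 19, 2024; done Dec 4, 2023 — timely.
Step 2 — counting 31 days from Dec 9, 2023 (end of the 5-day objection period, which began when the acknowledgement is issued on Dec 4, 2023) gives a deadline of Jan 9, 2024; Jan 7, 2024 is within that limit.
Step 3 — 21 and 33 days from Jan 23, 2024 (end of the 16-day review period, which began when the non-exempt records are produced on Jan 7, 2024) are Feb 13, 2024 and Feb 25, 2024 respectively; Mar 9, 2024 is 13 days past the end of the window.
The procedure was therefore not followed at step 3.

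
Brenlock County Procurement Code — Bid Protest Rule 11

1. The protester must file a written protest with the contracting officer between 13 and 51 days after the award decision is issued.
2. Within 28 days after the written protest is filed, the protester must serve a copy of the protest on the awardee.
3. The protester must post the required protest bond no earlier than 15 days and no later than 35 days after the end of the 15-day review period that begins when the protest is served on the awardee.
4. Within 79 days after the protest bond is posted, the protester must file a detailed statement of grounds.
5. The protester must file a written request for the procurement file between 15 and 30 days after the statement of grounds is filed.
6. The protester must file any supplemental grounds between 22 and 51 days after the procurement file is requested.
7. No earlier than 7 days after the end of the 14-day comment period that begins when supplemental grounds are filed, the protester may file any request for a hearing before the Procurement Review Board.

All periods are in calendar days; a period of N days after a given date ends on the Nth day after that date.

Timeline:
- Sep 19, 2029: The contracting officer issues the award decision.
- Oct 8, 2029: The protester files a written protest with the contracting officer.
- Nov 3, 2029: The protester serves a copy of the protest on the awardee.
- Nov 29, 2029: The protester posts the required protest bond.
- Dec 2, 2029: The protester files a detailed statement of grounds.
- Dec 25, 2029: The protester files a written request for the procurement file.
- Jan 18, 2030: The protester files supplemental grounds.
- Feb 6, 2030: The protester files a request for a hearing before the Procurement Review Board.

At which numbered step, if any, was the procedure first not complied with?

Step 3

Step 1: the window is 13–51 days after Sep 19, 2029 (when the award decision is issued), so Oct 2, 2029 through Nov 9, 2029; done Oct 8, 2029 — within the window.
Step 2: 28 days after Oct 8, 2029 (when the written protest is filed) is Nov 5, 2029; done Nov 3, 2029 — timely.
Step 3: the window is 15–35 days after Nov 18, 2029 (end of the 15-day review period, which began when the protest is served on the awardee on Nov 3, 2029), so Dec 3, 2029 through Dec 23, 2029; done Nov 29, 2029 — 4 days before the window opened.
The procedure was therefore not followed at step 3.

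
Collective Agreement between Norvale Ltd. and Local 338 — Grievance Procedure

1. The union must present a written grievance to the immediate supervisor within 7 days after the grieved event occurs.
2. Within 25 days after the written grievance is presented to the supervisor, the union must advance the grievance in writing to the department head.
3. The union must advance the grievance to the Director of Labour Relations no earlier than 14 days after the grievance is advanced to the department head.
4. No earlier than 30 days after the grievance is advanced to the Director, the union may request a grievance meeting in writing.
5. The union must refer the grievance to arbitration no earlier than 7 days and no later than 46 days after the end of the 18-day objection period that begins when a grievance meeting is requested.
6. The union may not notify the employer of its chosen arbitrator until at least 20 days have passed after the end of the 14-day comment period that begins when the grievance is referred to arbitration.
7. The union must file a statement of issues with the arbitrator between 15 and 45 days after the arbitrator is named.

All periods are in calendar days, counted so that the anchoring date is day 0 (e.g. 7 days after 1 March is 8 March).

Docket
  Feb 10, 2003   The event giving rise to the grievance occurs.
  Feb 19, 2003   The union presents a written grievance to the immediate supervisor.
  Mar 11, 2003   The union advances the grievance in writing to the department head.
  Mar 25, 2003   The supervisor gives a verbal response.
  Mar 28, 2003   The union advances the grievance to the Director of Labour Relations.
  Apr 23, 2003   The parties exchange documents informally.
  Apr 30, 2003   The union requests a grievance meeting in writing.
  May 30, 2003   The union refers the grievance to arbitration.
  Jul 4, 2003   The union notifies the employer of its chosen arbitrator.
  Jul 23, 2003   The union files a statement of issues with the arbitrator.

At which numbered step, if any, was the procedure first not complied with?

Step 1 — counting 7 days from Feb 10, 2003 (when the grieved event occurs) gives a deadline of Feb 17, 2003; not done until Feb 19, 2003, 2 days after the deadline.

Step 1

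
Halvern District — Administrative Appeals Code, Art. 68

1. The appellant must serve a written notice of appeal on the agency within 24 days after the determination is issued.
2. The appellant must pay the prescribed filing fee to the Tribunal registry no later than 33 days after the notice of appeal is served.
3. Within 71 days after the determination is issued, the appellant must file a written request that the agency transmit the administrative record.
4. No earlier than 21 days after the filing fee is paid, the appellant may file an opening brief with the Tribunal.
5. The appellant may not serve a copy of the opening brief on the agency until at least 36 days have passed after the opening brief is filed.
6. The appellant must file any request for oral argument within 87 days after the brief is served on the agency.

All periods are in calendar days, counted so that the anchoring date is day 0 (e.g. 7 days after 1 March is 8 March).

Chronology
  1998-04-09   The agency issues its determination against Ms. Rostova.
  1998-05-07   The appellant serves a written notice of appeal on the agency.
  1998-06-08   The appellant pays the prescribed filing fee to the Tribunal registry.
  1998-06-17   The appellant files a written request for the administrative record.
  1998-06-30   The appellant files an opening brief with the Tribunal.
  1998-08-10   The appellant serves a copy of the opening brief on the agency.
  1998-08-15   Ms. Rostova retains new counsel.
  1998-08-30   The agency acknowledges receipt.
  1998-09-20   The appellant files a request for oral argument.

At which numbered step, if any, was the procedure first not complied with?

Step 1

(1) due by 1998-04-09 + 24 days = 1998-05-03; not done until 1998-05-07, 4 days after the deadline.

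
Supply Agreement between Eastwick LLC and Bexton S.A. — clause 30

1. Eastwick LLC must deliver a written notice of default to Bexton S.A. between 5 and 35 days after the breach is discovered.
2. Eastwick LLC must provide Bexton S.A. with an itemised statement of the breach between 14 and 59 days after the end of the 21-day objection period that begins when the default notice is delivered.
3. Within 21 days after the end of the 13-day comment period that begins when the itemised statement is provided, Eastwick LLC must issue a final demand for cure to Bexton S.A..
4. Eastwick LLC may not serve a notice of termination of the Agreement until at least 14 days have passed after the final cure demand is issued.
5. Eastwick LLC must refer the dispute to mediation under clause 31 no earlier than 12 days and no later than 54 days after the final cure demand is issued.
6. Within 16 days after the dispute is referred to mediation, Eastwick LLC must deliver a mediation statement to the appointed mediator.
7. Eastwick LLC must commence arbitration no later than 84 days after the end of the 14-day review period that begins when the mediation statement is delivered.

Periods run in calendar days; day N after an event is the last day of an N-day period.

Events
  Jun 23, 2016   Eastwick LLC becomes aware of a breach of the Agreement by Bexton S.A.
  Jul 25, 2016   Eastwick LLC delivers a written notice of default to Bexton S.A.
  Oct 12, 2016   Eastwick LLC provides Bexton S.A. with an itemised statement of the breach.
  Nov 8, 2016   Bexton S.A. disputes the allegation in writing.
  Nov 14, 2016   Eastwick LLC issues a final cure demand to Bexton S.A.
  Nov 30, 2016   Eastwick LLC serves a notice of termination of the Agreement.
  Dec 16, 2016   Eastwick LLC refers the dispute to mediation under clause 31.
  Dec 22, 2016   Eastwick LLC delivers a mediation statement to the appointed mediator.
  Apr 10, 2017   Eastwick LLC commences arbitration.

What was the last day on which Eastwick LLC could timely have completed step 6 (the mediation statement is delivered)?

Step 6 runs from Dec 16, 2016, when the dispute is referred to mediation. 16 days after Dec 16, 2016 is Jan 1, 2017.

Jan 1, 2017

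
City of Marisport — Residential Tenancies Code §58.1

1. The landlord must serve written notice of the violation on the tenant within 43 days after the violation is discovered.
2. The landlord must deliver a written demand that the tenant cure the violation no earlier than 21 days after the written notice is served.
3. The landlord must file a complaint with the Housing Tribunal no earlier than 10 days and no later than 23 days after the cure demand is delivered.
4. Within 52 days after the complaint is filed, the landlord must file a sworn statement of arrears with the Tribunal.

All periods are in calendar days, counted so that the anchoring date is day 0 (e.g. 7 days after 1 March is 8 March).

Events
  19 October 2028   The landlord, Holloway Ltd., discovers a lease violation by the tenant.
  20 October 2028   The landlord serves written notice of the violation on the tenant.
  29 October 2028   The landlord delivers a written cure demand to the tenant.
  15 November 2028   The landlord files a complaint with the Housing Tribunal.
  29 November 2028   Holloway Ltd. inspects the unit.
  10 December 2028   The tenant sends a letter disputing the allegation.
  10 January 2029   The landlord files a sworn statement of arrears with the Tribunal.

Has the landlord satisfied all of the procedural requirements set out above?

No

(1) due by 19 October 2028 + 43 days = 1 December 2028; completed 20 October 2028, before the deadline.
(2) permitted from 20 October 2028 + 21 days = 10 November 2028 onward; 29 October 2028 is 12 days before the earliest permitted date.
The procedure was therefore not followed at step 2.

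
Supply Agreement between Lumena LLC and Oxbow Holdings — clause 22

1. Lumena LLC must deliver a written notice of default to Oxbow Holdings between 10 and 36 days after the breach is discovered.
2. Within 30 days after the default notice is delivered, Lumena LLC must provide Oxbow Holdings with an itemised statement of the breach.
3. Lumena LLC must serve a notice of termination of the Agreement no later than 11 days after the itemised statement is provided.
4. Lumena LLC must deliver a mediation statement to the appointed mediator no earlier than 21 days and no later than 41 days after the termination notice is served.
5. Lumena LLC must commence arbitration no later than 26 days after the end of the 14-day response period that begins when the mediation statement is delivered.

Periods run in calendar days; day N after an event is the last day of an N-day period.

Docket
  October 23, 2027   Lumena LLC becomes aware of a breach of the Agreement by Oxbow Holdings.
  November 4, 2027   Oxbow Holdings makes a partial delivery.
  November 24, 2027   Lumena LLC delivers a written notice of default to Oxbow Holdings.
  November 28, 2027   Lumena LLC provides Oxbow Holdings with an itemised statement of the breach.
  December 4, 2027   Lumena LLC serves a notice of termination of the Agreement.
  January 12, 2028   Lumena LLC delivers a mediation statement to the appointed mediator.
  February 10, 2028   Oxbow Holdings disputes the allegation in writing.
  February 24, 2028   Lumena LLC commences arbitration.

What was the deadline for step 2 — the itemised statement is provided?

Step 2 runs from November 24, 2027, when the default notice is delivered. 30 days after November 24, 2027 is December 24, 2027.

December 24, 2027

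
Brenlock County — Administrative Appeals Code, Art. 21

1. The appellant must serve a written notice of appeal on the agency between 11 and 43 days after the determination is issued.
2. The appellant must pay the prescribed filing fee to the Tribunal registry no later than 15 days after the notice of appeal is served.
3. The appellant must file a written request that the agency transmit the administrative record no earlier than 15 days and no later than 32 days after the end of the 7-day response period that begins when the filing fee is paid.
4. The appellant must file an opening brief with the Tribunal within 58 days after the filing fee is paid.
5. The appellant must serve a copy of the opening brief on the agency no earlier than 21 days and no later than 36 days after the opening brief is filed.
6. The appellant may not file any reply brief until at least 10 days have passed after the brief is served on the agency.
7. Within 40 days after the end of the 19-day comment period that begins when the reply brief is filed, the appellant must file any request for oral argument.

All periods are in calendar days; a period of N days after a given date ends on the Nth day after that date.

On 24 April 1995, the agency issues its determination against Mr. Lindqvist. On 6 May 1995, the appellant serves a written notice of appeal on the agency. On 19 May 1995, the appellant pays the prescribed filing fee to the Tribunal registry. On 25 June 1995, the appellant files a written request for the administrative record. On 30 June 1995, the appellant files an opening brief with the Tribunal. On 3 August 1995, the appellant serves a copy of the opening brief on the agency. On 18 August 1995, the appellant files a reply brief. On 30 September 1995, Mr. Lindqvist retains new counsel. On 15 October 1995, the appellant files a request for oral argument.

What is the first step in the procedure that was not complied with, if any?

(1) the permitted window runs from 24 April 1995 + 11 = 5 May 1995 to 24 April 1995 + 43 = 6 June 1995; done 6 May 1995, which is between those dates.
(2) due by 6 May 1995 + 15 days = 21 May 1995; completed 19 May 1995, before the deadline.
(3) the permitted window runs from 26 May 1995 + 15 = 10 June 1995 to 26 May 1995 + 32 = 27 June 1995; done 25 June 1995 — within the window.
(4) due by 19 May 1995 + 58 days = 16 July 1995; done 30 June 1995 — timely.
(5) the permitted window runs from 30 June 1995 + 21 = 21 July 1995 to 30 June 1995 + 36 = 5 August 1995; done 3 August 1995, which is between those dates.
(6) permitted from 3 August 1995 + 10 days = 13 August 1995 onward; done 18 August 1995, after the minimum wait.
(7) due by 6 September 1995 + 40 days = 16 October 1995; done 15 October 1995 — timely.

None — every step was satisfied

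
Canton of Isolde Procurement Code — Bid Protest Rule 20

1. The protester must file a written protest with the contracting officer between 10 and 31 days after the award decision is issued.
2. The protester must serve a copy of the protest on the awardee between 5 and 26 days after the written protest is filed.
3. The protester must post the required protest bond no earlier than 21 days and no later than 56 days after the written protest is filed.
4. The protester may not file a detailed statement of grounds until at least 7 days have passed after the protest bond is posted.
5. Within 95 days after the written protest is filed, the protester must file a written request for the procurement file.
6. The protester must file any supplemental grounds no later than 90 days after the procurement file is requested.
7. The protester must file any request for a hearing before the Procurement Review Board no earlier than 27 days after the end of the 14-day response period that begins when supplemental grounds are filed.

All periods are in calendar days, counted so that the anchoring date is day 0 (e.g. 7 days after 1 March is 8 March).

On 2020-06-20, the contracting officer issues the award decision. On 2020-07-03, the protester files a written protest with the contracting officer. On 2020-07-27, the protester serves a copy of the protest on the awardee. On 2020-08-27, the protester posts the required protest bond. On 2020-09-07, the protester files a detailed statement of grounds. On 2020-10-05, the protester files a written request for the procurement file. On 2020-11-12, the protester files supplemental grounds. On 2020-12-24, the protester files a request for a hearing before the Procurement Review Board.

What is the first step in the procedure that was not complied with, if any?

None — every step was satisfied

Step 1: the window is 10–31 days after 2020-06-20 (when the award decision is issued), so 2020-06-30 through 2020-07-21; done 2020-07-03, which is between those dates.
Step 2: the window is 5–26 days after 2020-07-03 (when the written protest is filed), so 2020-07-08 through 2020-07-29; done 2020-07-27 — within the window.
Step 3: the window is 21–56 days after 2020-07-03 (when the written protest is filed), so 2020-07-24 through 2020-08-28; done 2020-08-27 — within the window.
Step 4: the earliest permitted date is 7 days after 2020-08-27 (when the protest bond is posted), i.e. 2020-09-03; done 2020-09-07, after the minimum wait.
Step 5: 95 days after 2020-07-03 (when the written protest is filed) is 2020-10-06; done 2020-10-05 — timely.
Step 6: 90 days after 2020-10-05 (when the procurement file is requested) is 2021-01-03; completed 2020-11-12, before the deadline.
Step 7: the earliest permitted date is 27 days after 2020-11-26 (end of the 14-day response period, which began when supplemental grounds are filed on 2020-11-12), i.e. 2020-12-23; done 2020-12-24 — permitted.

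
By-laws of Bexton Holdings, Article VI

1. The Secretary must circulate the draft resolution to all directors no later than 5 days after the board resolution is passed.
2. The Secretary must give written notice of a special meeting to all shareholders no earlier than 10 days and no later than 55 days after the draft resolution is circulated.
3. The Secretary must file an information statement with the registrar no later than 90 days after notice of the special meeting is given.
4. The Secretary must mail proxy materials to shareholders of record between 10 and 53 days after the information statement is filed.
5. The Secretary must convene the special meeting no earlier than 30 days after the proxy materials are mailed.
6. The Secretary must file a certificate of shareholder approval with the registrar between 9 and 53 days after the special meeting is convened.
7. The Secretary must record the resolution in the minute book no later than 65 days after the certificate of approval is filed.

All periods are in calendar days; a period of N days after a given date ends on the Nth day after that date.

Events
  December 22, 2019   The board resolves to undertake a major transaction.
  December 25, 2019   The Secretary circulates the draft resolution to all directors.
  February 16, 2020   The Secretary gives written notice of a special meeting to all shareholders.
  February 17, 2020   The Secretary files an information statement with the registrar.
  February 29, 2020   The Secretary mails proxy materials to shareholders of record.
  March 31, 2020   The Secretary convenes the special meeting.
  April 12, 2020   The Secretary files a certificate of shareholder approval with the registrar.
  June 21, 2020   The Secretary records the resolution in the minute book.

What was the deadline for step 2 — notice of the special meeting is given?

Step 2 runs from December 25, 2019, when the draft resolution is circulated. The window is 10–55 days after December 25, 2019; it closes on February 18, 2020.

February 18, 2020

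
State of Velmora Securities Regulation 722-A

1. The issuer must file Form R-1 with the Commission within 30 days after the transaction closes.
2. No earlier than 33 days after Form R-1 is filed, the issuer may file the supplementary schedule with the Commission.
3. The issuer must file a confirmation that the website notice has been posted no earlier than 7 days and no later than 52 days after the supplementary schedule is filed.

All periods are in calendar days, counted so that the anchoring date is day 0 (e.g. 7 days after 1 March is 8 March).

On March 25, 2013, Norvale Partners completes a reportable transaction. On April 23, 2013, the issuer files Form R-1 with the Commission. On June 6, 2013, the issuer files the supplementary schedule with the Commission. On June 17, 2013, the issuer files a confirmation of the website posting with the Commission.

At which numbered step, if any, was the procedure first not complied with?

None — every step was satisfied

Step 1: 30 days after March 25, 2013 (when the transaction closes) is April 24, 2013; completed April 23, 2013, before the deadline.
Step 2: the earliest permitted date is 33 days after April 23, 2013 (when Form R-1 is filed), i.e. May 26, 2013; done June 6, 2013 — permitted.
Step 3: the window is 7–52 days after June 6, 2013 (when the supplementary schedule is filed), so June 13, 2013 through July 28, 2013; June 17, 2013 falls inside that range.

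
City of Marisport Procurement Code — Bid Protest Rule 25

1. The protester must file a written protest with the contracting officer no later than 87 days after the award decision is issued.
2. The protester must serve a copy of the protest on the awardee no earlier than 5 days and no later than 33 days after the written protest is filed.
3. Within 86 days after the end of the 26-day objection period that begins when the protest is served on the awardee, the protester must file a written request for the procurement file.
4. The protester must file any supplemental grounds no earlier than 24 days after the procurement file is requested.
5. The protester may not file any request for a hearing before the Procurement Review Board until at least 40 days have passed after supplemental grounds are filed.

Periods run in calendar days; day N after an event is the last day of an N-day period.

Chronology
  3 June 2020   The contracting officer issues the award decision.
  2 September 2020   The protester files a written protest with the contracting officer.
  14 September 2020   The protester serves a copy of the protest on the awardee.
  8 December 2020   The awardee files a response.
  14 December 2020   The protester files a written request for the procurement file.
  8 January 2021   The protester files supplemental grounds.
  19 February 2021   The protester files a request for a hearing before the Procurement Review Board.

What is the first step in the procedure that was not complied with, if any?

(1) due by 3 June 2020 + 87 days = 29 August 2020; not done until 2 September 2020, 4 days after the deadline.
That is the first point of non-compliance.

Step 1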